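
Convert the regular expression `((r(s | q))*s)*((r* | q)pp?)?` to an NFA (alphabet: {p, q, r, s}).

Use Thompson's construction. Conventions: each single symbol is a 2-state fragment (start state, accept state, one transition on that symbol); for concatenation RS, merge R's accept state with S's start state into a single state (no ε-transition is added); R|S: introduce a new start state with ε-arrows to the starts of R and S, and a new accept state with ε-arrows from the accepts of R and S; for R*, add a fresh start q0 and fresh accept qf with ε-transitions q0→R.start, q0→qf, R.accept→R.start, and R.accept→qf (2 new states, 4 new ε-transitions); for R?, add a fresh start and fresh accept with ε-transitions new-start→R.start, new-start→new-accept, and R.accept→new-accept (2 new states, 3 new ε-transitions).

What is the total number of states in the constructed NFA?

25

Recursing over subexpressions:
Each of the 8 symbol leaves contributes a 2-state fragment.
  s | q = 6 states
  r(s | q) = 7 states
  (r(s | q))* = 9 states
  (r(s | q))*s = 10 states
  ((r(s | q))*s)* = 12 states
  r* = 4 states
  r* | q = 8 states
  p? = 4 states
  (r* | q)pp? = 12 states
  ((r* | q)pp?)? = 14 states
  ((r(s | q))*s)*((r* | q)pp?)? = 25 states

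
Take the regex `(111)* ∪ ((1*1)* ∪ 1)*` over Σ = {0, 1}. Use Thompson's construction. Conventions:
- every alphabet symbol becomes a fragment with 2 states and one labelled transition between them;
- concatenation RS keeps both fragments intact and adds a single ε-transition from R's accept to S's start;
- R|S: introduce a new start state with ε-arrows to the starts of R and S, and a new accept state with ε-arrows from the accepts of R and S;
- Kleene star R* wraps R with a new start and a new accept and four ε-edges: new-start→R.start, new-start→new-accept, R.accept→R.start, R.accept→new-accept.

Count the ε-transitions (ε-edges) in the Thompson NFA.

Per subexpression:
Each of the 6 symbol leaves contributes 0 ε-transitions.
  111 → 2 ε-transitions
  (111)* → 6 ε-transitions
  1* → 4 ε-transitions
  1*1 → 5 ε-transitions
  (1*1)* → 9 ε-transitions
  (1*1)* ∪ 1 → 13 ε-transitions
  ((1*1)* ∪ 1)* → 17 ε-transitions
  (111)* ∪ ((1*1)* ∪ 1)* → 27 ε-transitions

27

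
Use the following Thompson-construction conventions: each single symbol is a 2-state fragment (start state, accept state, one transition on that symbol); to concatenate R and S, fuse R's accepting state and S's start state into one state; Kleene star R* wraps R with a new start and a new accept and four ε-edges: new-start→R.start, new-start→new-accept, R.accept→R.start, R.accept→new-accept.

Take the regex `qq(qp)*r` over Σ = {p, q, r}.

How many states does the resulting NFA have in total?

8

Per subexpression:
Each of the 5 symbol leaves contributes a 2-state fragment.
  qp — 3 states
  (qp)* — 5 states
  qq(qp)*r — 8 states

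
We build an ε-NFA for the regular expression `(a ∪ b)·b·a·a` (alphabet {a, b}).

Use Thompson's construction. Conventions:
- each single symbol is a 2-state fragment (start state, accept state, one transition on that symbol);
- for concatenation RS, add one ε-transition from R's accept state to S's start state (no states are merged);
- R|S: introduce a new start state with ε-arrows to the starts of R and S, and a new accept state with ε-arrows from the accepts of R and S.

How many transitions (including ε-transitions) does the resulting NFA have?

12

Bottom-up over the parse tree:
Each of the 5 symbol leaves contributes 1 transition (1 symbol, 0 ε).
  a ∪ b — 6 transitions (2 symbol, 4 ε)
  (a ∪ b)·b·a·a — 12 transitions (5 symbol, 7 ε)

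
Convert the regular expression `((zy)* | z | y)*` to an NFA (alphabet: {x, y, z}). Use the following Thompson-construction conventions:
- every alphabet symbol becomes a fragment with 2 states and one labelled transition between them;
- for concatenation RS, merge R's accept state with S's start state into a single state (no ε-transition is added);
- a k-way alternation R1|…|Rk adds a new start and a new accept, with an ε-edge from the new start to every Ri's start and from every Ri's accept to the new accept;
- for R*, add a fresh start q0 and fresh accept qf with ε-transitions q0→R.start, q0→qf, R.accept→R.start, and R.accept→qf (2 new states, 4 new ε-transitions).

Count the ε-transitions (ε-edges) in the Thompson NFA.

14

By structural recursion:
Each of the 4 symbol leaves contributes 0 ε-transitions.
  zy → 0 ε-transitions
  (zy)* → 4 ε-transitions
  (zy)* | z | y → 10 ε-transitions
  ((zy)* | z | y)* → 14 ε-transitions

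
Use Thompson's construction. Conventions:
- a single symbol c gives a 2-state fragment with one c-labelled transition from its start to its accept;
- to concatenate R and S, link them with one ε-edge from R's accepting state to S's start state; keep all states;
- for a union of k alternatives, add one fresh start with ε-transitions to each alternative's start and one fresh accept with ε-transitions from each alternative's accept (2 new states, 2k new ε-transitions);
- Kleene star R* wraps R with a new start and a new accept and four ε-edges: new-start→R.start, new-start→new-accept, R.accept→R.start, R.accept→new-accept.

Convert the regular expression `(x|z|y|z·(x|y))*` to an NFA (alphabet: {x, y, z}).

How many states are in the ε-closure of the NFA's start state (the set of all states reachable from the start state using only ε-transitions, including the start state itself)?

Let C(F) = |ε-closure(F.start)| within fragment F, and note whether F accepts ε. Symbol fragments have C = 1 and do not accept ε. Then:
  x|y : C = 1 + 1 + 1 = 3 (the new accept is not ε-reachable since no branch accepts ε)
  z·(x|y) : same as the first factor's closure: C = 1
  x|z|y|z·(x|y) : C = 1 + 1 + 1 + 1 + 1 = 5 (the new accept is not ε-reachable since no branch accepts ε)
  (x|z|y|z·(x|y))* : C = 1 (new start) + 5 (body) + 1 (new accept) = 7

7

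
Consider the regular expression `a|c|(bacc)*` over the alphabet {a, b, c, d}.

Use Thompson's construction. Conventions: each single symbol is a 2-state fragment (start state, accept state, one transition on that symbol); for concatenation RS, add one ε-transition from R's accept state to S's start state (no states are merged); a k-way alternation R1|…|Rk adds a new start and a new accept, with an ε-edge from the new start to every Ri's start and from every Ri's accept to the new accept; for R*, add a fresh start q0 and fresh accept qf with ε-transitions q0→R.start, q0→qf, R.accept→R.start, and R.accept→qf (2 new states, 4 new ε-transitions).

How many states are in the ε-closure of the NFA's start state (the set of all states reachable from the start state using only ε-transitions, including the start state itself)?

Work bottom-up. For each fragment F, track |ε-closure(F.start)| and whether F's accept lies in that closure (i.e. whether F accepts ε). A single-symbol fragment has closure size 1 and does not accept ε.
  bacc — same as the first factor's closure: C = 1
  (bacc)* — the star's fresh start ε-reaches both the body's start and the fresh accept: C = 2 + 1 = 3
  a|c|(bacc)* — new start ε-reaches every alternative's start; at least one alternative accepts ε, so the union's new accept is reached too: C = 1 + 1 + 1 + 3 + 1 = 7

7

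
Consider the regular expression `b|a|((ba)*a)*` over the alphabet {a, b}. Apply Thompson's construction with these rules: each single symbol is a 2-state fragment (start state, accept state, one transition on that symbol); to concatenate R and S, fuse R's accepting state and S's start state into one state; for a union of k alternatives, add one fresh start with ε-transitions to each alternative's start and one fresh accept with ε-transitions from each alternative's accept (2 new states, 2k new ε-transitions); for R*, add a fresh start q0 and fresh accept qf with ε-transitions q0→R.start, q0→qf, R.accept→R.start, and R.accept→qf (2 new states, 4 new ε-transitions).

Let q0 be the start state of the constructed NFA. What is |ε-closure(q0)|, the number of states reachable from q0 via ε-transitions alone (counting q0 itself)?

Compute the ε-closure size of each fragment's start state recursively; a symbol fragment's start has no outgoing ε-edge, so its closure is just itself (size 1).
  ba : |closure| equals the left operand's closure size = 1 (its accept is not ε-reachable, so the closure stops there)
  (ba)* : |closure| = 1 (new start) + 1 (body) + 1 (new accept) = 3
  (ba)*a : |closure| = 3 + (1−1) = 3 (closure spills across the concat boundary because the left factor accepts ε)
  ((ba)*a)* : new start has ε-edges to the inner start and to the new accept, so |closure| = 2 + 3 = 5
  b|a|((ba)*a)* : |closure| = 1 (new start) + (1 + 1 + 5) + 1 (new accept, since some branch ε-reaches its own accept) = 9

9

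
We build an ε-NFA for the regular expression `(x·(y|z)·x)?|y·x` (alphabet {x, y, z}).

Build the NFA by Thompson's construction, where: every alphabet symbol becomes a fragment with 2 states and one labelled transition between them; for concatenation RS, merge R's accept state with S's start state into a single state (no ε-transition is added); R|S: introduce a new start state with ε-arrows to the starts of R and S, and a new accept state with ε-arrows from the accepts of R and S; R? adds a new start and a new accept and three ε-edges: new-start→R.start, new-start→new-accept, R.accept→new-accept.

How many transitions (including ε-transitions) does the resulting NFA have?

Per subexpression:
Each of the 6 symbol leaves contributes 1 transition (1 symbol, 0 ε).
  y|z — 6 transitions (2 symbol, 4 ε)
  x·(y|z)·x — 8 transitions (4 symbol, 4 ε)
  (x·(y|z)·x)? — 11 transitions (4 symbol, 7 ε)
  y·x — 2 transitions (2 symbol, 0 ε)
  (x·(y|z)·x)?|y·x — 17 transitions (6 symbol, 11 ε)

17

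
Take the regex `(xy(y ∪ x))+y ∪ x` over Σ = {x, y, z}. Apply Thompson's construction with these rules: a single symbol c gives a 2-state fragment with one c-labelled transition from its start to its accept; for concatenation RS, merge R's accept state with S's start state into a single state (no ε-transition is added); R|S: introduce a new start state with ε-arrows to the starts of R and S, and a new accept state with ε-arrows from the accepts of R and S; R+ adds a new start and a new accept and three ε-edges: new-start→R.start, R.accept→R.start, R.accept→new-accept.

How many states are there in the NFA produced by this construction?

Recursing over subexpressions:
Each of the 6 symbol leaves contributes a 2-state fragment.
  y ∪ x → 6 states
  xy(y ∪ x) → 8 states
  (xy(y ∪ x))+ → 10 states
  (xy(y ∪ x))+y → 11 states
  (xy(y ∪ x))+y ∪ x → 15 states

15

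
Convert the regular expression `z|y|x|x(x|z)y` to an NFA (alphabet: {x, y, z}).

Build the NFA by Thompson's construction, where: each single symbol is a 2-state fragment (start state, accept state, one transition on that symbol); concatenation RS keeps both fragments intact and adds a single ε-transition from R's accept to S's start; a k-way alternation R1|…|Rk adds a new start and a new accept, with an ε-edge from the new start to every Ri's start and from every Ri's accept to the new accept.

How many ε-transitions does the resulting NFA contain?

Recursing over subexpressions:
Each of the 7 symbol leaves contributes 0 ε-transitions.
  x|z : 4 ε-transitions
  x(x|z)y : 6 ε-transitions
  z|y|x|x(x|z)y : 14 ε-transitions

14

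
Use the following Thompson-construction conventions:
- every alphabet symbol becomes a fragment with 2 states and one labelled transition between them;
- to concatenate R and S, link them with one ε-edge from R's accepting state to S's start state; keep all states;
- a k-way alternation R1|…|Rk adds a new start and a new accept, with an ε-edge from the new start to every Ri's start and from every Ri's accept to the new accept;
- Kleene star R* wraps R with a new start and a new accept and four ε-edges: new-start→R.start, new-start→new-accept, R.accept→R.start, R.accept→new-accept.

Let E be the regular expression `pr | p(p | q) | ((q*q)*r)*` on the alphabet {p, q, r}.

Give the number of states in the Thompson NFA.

26

Per subexpression:
Each of the 8 symbol leaves contributes a 2-state fragment.
  pr — 4 states
  p | q — 6 states
  p(p | q) — 8 states
  q* — 4 states
  q*q — 6 states
  (q*q)* — 8 states
  (q*q)*r — 10 states
  ((q*q)*r)* — 12 states
  pr | p(p | q) | ((q*q)*r)* — 26 states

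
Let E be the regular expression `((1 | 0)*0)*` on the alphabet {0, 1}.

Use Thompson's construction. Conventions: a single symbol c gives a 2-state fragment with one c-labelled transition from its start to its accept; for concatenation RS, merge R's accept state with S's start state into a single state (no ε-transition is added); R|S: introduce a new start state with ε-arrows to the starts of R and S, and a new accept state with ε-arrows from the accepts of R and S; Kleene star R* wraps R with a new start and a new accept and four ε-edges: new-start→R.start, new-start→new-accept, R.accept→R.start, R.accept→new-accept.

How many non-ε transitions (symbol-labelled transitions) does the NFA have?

3

By structural recursion:
Each of the 3 symbol leaves contributes exactly 1 symbol transition.
  1 | 0 : 2 symbol transitions
  (1 | 0)* : 2 symbol transitions
  (1 | 0)*0 : 3 symbol transitions
  ((1 | 0)*0)* : 3 symbol transitions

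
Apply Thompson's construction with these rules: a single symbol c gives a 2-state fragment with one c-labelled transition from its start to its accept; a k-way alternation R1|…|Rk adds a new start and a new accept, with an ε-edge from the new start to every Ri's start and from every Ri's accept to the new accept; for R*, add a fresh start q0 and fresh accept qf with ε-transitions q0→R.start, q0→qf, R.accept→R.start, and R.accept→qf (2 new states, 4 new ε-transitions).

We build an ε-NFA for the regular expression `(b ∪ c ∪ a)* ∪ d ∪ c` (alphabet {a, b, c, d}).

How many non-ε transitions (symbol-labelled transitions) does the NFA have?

By structural recursion:
Each of the 5 symbol leaves contributes exactly 1 symbol transition.
  b ∪ c ∪ a : 3 symbol transitions
  (b ∪ c ∪ a)* : 3 symbol transitions
  (b ∪ c ∪ a)* ∪ d ∪ c : 5 symbol transitions

5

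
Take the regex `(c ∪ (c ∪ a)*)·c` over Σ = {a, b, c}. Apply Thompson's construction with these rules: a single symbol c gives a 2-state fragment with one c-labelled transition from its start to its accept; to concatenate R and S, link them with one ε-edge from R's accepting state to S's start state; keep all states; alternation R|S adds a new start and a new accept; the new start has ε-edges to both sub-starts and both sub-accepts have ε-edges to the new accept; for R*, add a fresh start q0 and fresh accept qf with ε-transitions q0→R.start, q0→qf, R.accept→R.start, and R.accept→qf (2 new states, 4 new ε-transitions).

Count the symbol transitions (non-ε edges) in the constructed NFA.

4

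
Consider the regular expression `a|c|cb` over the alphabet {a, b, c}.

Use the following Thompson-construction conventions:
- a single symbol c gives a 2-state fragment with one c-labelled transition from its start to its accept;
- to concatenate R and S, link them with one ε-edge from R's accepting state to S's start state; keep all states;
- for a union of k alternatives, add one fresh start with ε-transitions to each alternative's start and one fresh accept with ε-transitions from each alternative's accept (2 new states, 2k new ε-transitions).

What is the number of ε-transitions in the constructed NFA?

Per subexpression:
Each of the 4 symbol leaves contributes 0 ε-transitions.
  cb → 1 ε-transition
  a|c|cb → 7 ε-transitions

7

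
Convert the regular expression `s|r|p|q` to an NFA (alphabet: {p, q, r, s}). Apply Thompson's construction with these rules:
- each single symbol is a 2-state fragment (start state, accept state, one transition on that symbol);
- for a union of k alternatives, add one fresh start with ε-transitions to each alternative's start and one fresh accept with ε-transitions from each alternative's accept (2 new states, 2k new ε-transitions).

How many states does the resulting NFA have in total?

Recursing over subexpressions:
Each of the 4 symbol leaves contributes a 2-state fragment.
  s|r|p|q : 10 states

10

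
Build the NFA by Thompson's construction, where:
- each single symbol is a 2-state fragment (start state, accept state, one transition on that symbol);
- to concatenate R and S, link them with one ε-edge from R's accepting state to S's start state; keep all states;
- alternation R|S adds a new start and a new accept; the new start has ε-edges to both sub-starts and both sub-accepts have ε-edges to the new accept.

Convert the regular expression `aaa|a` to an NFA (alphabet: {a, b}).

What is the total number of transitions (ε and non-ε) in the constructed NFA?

10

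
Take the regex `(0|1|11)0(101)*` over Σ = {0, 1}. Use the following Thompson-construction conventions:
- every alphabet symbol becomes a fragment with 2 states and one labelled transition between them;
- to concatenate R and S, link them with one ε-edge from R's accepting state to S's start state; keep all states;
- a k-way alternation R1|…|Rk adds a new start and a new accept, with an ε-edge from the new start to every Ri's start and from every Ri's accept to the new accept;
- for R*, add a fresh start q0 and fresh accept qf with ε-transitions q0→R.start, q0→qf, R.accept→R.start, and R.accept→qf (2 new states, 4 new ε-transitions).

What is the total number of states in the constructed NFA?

20

Per subexpression:
Each of the 8 symbol leaves contributes a 2-state fragment.
  11 = 4 states
  0|1|11 = 10 states
  101 = 6 states
  (101)* = 8 states
  (0|1|11)0(101)* = 20 states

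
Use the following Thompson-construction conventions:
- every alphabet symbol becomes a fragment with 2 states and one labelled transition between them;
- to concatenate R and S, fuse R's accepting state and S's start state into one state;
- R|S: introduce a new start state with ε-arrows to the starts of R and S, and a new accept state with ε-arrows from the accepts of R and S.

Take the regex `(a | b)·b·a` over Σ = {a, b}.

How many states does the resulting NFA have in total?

8

By structural recursion:
Each of the 4 symbol leaves contributes a 2-state fragment.
  a | b = 6 states
  (a | b)·b·a = 8 states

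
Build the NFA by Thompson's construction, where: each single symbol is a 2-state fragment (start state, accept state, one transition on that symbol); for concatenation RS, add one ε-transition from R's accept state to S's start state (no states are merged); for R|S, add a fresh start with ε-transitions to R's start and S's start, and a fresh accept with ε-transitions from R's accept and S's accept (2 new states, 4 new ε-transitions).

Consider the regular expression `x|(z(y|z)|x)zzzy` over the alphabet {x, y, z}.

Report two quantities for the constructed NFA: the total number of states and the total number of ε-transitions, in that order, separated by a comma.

24, 17

By structural recursion:
Each of the 9 symbol leaves contributes 2 states and 0 ε-transitions.
  y|z — 6 states, 4 ε-transitions
  z(y|z) — 8 states, 5 ε-transitions
  z(y|z)|x — 12 states, 9 ε-transitions
  (z(y|z)|x)zzzy — 20 states, 13 ε-transitions
  x|(z(y|z)|x)zzzy — 24 states, 17 ε-transitions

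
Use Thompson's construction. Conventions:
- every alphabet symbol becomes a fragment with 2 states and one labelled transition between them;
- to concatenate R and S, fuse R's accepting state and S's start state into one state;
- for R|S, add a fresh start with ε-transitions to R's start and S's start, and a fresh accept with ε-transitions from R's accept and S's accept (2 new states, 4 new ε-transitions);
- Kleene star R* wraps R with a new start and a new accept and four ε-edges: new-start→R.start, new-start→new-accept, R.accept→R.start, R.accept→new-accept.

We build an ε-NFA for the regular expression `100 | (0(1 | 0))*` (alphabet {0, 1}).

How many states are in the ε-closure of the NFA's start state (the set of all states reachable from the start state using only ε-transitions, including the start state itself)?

6

Compute the ε-closure size of each fragment's start state recursively; a symbol fragment's start has no outgoing ε-edge, so its closure is just itself (size 1).
  100 — |ε-closure| equals the left operand's closure size = 1 (its accept is not ε-reachable, so the closure stops there)
  1 | 0 — |ε-closure| = 1 + 1 + 1 = 3 (the new accept is not ε-reachable since no branch accepts ε)
  0(1 | 0) — |ε-closure| equals the left operand's closure size = 1 (its accept is not ε-reachable, so the closure stops there)
  (0(1 | 0))* — the star's fresh start ε-reaches both the body's start and the fresh accept: |ε-closure| = 2 + 1 = 3
  100 | (0(1 | 0))* — |ε-closure| = 1 (new start) + (1 + 3) + 1 (new accept, since some branch ε-reaches its own accept) = 6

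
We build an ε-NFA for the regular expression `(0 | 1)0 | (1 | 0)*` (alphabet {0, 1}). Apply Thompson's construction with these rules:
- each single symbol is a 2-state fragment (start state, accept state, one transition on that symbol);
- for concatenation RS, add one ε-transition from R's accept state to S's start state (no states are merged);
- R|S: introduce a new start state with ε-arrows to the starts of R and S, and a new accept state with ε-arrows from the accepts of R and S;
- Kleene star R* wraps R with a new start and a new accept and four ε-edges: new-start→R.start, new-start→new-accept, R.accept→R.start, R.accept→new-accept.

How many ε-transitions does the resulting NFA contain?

17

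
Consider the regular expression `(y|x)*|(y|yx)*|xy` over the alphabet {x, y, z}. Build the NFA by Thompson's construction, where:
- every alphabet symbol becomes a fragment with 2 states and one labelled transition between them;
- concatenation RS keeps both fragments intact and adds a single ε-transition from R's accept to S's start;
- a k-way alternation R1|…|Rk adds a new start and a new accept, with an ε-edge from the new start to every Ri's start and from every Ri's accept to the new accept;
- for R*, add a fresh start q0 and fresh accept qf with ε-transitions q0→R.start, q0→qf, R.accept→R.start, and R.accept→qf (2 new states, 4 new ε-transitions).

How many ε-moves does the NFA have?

24

Bottom-up over the parse tree:
Each of the 7 symbol leaves contributes 0 ε-transitions.
  y|x → 4 ε-transitions
  (y|x)* → 8 ε-transitions
  yx → 1 ε-transition
  y|yx → 5 ε-transitions
  (y|yx)* → 9 ε-transitions
  xy → 1 ε-transition
  (y|x)*|(y|yx)*|xy → 24 ε-transitions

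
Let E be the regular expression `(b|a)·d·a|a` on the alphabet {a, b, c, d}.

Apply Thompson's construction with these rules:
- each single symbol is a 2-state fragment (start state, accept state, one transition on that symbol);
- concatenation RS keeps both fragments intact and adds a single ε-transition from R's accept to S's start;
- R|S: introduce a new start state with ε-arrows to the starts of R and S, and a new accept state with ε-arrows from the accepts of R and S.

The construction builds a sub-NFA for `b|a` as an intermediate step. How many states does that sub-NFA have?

6

Fragment for `b|a`:
Each of the 2 symbol leaves contributes a 2-state fragment.
  b|a → 6 states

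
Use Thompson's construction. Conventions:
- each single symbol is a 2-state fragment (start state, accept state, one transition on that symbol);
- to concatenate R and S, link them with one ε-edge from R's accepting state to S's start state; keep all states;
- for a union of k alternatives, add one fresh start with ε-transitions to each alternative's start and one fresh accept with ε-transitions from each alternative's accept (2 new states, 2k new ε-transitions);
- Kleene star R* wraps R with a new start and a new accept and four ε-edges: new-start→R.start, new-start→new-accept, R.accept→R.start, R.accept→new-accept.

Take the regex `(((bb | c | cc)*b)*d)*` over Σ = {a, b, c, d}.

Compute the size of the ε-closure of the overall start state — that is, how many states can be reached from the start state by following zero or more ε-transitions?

Work bottom-up. For each fragment F, track |ε-closure(F.start)| and whether F's accept lies in that closure (i.e. whether F accepts ε). A single-symbol fragment has closure size 1 and does not accept ε.
  bb : C equals the left operand's closure size = 1 (its accept is not ε-reachable, so the closure stops there)
  cc : same as the first factor's closure: C = 1
  bb | c | cc : new start ε-reaches every alternative's start; none of them accept ε, so the new accept is not reached: C = 1 + 1 + 1 + 1 = 4
  (bb | c | cc)* : new start has ε-edges to the inner start and to the new accept, so C = 2 + 4 = 6
  (bb | c | cc)*b : C = 6 + 1 = 7 (closure spills across the concat boundary because the left factor accepts ε)
  ((bb | c | cc)*b)* : C = 1 (new start) + 7 (body) + 1 (new accept) = 9
  ((bb | c | cc)*b)*d : the left operand accepts ε, so the closure extends into the next operand (via the concat ε-link); C = 9 + 1 = 10
  (((bb | c | cc)*b)*d)* : C = 1 (new start) + 10 (body) + 1 (new accept) = 12

12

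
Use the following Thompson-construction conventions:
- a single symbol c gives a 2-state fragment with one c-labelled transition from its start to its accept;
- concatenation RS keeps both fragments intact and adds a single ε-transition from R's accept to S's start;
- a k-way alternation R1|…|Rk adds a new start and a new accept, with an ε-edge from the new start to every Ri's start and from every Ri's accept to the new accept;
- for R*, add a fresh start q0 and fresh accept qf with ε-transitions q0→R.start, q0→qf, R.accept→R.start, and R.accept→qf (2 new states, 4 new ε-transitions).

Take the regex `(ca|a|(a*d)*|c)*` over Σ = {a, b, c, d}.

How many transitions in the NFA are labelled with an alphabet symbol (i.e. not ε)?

Per subexpression:
Each of the 6 symbol leaves contributes exactly 1 symbol transition.
  ca : 2 symbol transitions
  a* : 1 symbol transition
  a*d : 2 symbol transitions
  (a*d)* : 2 symbol transitions
  ca|a|(a*d)*|c : 6 symbol transitions
  (ca|a|(a*d)*|c)* : 6 symbol transitions

6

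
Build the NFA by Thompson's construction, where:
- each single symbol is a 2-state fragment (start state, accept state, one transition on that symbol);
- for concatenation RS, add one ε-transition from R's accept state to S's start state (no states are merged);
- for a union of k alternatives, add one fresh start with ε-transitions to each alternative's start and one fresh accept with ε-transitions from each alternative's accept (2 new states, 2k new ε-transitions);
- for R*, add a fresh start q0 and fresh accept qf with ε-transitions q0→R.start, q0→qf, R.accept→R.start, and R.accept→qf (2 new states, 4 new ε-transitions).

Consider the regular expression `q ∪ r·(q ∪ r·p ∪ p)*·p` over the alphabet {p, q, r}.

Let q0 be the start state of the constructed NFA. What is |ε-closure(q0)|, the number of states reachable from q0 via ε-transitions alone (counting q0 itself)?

Compute the ε-closure size of each fragment's start state recursively; a symbol fragment's start has no outgoing ε-edge, so its closure is just itself (size 1).
  r·p : same as the first factor's closure: C = 1
  q ∪ r·p ∪ p : new start ε-reaches every alternative's start; none of them accept ε, so the new accept is not reached: C = 1 + 1 + 1 + 1 = 4
  (q ∪ r·p ∪ p)* : C = 1 (new start) + 4 (body) + 1 (new accept) = 6
  r·(q ∪ r·p ∪ p)*·p : same as the first factor's closure: C = 1
  q ∪ r·(q ∪ r·p ∪ p)*·p : new start ε-reaches every alternative's start; none of them accept ε, so the new accept is not reached: C = 1 + 1 + 1 = 3

3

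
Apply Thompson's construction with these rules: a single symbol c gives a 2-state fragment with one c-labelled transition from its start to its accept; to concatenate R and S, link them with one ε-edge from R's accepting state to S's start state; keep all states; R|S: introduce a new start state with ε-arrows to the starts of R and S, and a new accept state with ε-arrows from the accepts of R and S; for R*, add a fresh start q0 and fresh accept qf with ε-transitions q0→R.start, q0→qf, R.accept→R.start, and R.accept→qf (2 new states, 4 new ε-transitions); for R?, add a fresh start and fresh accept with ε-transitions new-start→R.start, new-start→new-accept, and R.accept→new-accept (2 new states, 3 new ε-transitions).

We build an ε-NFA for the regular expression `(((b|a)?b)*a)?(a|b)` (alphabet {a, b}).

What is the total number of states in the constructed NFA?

22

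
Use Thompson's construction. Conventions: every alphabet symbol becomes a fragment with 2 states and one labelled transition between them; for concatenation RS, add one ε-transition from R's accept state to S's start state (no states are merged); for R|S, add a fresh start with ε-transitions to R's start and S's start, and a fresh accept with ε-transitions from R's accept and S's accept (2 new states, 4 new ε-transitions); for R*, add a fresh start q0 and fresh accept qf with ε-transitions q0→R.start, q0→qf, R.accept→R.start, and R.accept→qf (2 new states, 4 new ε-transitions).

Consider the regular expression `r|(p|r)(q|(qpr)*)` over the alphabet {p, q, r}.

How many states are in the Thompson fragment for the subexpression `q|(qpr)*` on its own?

Fragment for `q|(qpr)*`:
Each of the 4 symbol leaves contributes a 2-state fragment.
  qpr : 6 states
  (qpr)* : 8 states
  q|(qpr)* : 12 states

12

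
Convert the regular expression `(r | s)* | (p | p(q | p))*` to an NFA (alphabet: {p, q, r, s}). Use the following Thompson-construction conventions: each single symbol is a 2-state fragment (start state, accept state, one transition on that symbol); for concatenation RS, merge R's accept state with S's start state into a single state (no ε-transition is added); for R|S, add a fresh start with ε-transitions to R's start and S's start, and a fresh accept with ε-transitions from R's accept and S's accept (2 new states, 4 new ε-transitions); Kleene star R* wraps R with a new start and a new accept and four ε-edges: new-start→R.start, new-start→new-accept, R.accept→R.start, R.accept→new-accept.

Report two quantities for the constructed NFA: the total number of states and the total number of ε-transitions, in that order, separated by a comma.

By structural recursion:
Each of the 6 symbol leaves contributes 2 states and 0 ε-transitions.
  r | s = 6 states, 4 ε-transitions
  (r | s)* = 8 states, 8 ε-transitions
  q | p = 6 states, 4 ε-transitions
  p(q | p) = 7 states, 4 ε-transitions
  p | p(q | p) = 11 states, 8 ε-transitions
  (p | p(q | p))* = 13 states, 12 ε-transitions
  (r | s)* | (p | p(q | p))* = 23 states, 24 ε-transitions

23, 24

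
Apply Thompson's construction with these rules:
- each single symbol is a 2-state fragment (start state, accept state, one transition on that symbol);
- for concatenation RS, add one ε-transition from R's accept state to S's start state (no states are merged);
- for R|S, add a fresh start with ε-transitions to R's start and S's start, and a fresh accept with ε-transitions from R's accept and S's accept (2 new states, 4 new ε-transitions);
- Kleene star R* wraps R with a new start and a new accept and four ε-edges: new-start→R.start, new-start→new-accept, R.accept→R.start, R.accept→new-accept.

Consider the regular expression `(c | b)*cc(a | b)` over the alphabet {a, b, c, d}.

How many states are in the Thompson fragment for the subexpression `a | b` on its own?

6

Fragment for `a | b`:
Each of the 2 symbol leaves contributes a 2-state fragment.
  a | b = 6 states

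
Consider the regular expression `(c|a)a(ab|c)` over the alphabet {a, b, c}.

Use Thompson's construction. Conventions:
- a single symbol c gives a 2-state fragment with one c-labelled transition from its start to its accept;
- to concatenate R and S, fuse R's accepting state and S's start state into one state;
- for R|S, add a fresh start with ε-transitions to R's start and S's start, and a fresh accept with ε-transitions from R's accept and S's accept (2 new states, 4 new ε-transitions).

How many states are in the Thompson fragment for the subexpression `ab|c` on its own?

7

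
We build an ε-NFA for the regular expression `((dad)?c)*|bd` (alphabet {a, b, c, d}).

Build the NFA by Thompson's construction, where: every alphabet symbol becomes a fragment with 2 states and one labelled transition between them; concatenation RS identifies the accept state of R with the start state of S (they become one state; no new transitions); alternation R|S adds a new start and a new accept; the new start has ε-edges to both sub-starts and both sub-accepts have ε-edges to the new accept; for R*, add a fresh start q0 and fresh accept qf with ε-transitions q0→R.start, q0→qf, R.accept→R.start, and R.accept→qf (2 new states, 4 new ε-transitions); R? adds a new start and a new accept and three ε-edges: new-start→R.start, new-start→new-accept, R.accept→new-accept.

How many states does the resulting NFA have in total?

Bottom-up over the parse tree:
Each of the 6 symbol leaves contributes a 2-state fragment.
  dad : 4 states
  (dad)? : 6 states
  (dad)?c : 7 states
  ((dad)?c)* : 9 states
  bd : 3 states
  ((dad)?c)*|bd : 14 states

14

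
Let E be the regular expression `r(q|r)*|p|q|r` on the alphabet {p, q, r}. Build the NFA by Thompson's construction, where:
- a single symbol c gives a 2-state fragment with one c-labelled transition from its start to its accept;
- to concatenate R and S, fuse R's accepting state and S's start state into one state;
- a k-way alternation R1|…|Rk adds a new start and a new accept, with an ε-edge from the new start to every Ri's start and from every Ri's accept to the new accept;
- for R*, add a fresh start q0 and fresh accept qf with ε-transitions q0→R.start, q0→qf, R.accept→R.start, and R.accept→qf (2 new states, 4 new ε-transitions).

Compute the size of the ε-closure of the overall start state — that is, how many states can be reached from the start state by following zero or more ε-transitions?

5

Compute the ε-closure size of each fragment's start state recursively; a symbol fragment's start has no outgoing ε-edge, so its closure is just itself (size 1).
  q|r → new start ε-reaches every alternative's start; none of them accept ε, so the new accept is not reached: |closure| = 1 + 1 + 1 = 3
  (q|r)* → |closure| = 1 (new start) + 3 (body) + 1 (new accept) = 5
  r(q|r)* → |closure| equals the left operand's closure size = 1 (its accept is not ε-reachable, so the closure stops there)
  r(q|r)*|p|q|r → |closure| = 1 + 1 + 1 + 1 + 1 = 5 (the new accept is not ε-reachable since no branch accepts ε)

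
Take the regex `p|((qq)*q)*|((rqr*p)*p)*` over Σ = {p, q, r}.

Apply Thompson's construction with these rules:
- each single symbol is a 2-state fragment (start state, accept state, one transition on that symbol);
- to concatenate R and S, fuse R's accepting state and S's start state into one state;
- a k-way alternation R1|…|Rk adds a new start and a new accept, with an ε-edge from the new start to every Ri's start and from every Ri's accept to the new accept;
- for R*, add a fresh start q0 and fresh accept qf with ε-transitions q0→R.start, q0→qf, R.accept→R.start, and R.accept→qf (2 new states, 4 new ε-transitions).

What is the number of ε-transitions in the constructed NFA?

Building bottom-up:
Each of the 9 symbol leaves contributes 0 ε-transitions.
  qq — 0 ε-transitions
  (qq)* — 4 ε-transitions
  (qq)*q — 4 ε-transitions
  ((qq)*q)* — 8 ε-transitions
  r* — 4 ε-transitions
  rqr*p — 4 ε-transitions
  (rqr*p)* — 8 ε-transitions
  (rqr*p)*p — 8 ε-transitions
  ((rqr*p)*p)* — 12 ε-transitions
  p|((qq)*q)*|((rqr*p)*p)* — 26 ε-transitions

26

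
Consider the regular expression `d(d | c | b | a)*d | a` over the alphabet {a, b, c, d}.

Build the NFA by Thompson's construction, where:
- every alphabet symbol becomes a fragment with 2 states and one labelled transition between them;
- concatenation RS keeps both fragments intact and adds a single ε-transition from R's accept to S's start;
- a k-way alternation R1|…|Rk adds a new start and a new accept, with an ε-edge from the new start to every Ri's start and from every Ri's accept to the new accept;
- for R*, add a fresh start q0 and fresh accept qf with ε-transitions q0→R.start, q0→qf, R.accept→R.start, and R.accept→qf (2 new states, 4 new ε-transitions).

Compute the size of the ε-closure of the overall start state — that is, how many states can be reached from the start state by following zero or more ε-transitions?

3

Compute the ε-closure size of each fragment's start state recursively; a symbol fragment's start has no outgoing ε-edge, so its closure is just itself (size 1).
  d | c | b | a : new start ε-reaches every alternative's start; none of them accept ε, so the new accept is not reached: C = 1 + 1 + 1 + 1 + 1 = 5
  (d | c | b | a)* : the star's fresh start ε-reaches both the body's start and the fresh accept: C = 2 + 5 = 7
  d(d | c | b | a)*d : same as the first factor's closure: C = 1
  d(d | c | b | a)*d | a : new start ε-reaches every alternative's start; none of them accept ε, so the new accept is not reached: C = 1 + 1 + 1 = 3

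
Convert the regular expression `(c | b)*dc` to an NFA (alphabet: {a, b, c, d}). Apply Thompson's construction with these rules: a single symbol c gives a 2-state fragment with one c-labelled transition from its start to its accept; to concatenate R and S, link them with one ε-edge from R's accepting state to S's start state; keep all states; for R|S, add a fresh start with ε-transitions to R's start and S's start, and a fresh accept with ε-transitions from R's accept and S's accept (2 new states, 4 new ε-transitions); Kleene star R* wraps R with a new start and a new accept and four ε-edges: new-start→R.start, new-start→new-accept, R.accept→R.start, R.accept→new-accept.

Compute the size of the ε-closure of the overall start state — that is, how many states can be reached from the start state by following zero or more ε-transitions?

6

Work bottom-up. For each fragment F, track |ε-closure(F.start)| and whether F's accept lies in that closure (i.e. whether F accepts ε). A single-symbol fragment has closure size 1 and does not accept ε.
  c | b : new start ε-reaches every alternative's start; none of them accept ε, so the new accept is not reached: |closure| = 1 + 1 + 1 = 3
  (c | b)* : the star's fresh start ε-reaches both the body's start and the fresh accept: |closure| = 2 + 3 = 5
  (c | b)*dc : |closure| = 5 + 1 = 6 (closure spills across the concat boundary because the left factor accepts ε)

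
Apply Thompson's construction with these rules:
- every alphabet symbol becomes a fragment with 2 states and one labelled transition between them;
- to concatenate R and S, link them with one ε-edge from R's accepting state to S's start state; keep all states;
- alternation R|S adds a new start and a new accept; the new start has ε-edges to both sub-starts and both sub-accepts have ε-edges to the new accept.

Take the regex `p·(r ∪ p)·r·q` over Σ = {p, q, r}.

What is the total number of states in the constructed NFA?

12

Bottom-up over the parse tree:
Each of the 5 symbol leaves contributes a 2-state fragment.
  r ∪ p — 6 states
  p·(r ∪ p)·r·q — 12 states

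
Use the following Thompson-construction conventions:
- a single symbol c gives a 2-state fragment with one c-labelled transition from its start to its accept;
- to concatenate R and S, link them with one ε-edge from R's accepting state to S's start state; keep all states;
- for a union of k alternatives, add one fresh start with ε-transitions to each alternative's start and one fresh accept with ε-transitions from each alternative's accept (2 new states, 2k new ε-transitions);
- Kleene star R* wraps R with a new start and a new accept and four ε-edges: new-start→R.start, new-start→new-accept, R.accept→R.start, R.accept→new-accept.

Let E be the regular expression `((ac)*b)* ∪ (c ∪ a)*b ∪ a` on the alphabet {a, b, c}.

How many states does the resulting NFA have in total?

24

By structural recursion:
Each of the 7 symbol leaves contributes a 2-state fragment.
  ac — 4 states
  (ac)* — 6 states
  (ac)*b — 8 states
  ((ac)*b)* — 10 states
  c ∪ a — 6 states
  (c ∪ a)* — 8 states
  (c ∪ a)*b — 10 states
  ((ac)*b)* ∪ (c ∪ a)*b ∪ a — 24 states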